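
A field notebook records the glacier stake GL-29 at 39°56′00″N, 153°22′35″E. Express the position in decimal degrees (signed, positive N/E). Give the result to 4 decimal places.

+39.9333°, +153.3764°

lat: 39.9333° N → +39.9333°
lon: 153.3764° E → +153.3764°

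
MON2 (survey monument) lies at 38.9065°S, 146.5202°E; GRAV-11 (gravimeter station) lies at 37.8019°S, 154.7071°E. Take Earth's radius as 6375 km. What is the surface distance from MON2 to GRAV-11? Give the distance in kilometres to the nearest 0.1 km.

Δφ = 1.1046°,  Δλ = 8.1869°
a = sin²(Δφ/2) + cos φ₁ cos φ₂ sin²(Δλ/2) = 0.003226
c = 2·arcsin(√a) = 0.113657 rad = 6.5121°
d = R·c = 6375 × 0.113657 = 724.6 km

724.6 km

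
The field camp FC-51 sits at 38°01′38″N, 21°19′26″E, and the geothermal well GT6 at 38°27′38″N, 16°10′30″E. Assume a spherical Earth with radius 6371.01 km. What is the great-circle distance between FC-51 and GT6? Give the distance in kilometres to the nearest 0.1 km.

FC-51: φ = +38.02722°, λ = +21.32389°
GT6: φ = +38.46056°, λ = +16.17500°
Δφ = 0.4333°,  Δλ = -5.1489°
a = sin²(Δφ/2) + cos φ₁ cos φ₂ sin²(Δλ/2) = 0.001259
c = 2·arcsin(√a) = 0.070973 rad = 4.0665°
d = R·c = 6371.01 × 0.070973 = 452.2 km

452.2 km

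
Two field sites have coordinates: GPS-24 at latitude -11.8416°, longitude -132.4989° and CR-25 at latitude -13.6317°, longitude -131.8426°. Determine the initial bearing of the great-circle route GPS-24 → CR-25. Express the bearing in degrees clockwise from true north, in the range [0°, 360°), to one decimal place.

160.4°

Δλ = 0.6563°
y = sin Δλ · cos φ₂ = 0.011132
x = cos φ₁ sin φ₂ − sin φ₁ cos φ₂ cos Δλ = -0.031251
θ = atan2(y, x) = 160.3941° → 160.3941° (mod 360°)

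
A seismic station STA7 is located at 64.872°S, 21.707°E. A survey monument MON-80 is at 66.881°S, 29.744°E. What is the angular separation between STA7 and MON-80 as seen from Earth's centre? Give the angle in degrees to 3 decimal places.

Δφ = -2.0090°,  Δλ = 8.0370°
a = sin²(Δφ/2) + cos φ₁ cos φ₂ sin²(Δλ/2) = 0.001126
c = 2·arcsin(√a) = 0.067129 rad = 3.8462°

3.846°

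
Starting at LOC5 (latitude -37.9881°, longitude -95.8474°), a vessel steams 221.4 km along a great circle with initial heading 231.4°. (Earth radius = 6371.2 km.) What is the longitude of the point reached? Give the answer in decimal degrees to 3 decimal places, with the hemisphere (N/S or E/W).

δ = d/R = 221.4/6371.2 = 0.034750 rad
φ₂ = arcsin(sin φ₁ cos δ + cos φ₁ sin δ cos θ)
   = arcsin(-0.61550·0.99940 + 0.78814·0.03474·-0.62388) = -39.21333°
λ₂ = λ₁ + atan2(sin θ sin δ cos φ₁, cos δ − sin φ₁ sin φ₂) = -97.85572°

97.856°W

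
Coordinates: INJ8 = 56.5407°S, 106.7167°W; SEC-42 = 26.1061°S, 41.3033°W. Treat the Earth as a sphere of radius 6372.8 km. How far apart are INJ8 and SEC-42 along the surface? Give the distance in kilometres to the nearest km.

Δφ = 30.4346°,  Δλ = 65.4134°
a = sin²(Δφ/2) + cos φ₁ cos φ₂ sin²(Δλ/2) = 0.213447
c = 2·arcsin(√a) = 0.960506 rad = 55.0330°
d = R·c = 6372.8 × 0.960506 = 6121.1 km

6121 km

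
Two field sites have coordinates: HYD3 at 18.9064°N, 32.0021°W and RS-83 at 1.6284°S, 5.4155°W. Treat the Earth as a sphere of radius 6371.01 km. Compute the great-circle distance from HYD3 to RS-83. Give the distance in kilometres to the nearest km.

3695 km

Δφ = -20.5348°,  Δλ = 26.5866°
a = sin²(Δφ/2) + cos φ₁ cos φ₂ sin²(Δλ/2) = 0.081768
c = 2·arcsin(√a) = 0.579999 rad = 33.2315°
d = R·c = 6371.01 × 0.579999 = 3695.2 km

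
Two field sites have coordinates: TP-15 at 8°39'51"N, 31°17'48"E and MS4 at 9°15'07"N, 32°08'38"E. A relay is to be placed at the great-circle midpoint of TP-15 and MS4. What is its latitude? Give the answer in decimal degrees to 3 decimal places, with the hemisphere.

TP-15: φ = +8.66417°, λ = +31.29667°
MS4: φ = +9.25194°, λ = +32.14389°
Bx = cos φ₂ cos Δλ = 0.986883,  By = cos φ₂ sin Δλ = 0.014594
φₘ = atan2(sin φ₁ + sin φ₂, √((cos φ₁ + Bx)² + By²)) = 8.95830°
λₘ = λ₁ + atan2(By, cos φ₁ + Bx) = 31.71994°

8.958°N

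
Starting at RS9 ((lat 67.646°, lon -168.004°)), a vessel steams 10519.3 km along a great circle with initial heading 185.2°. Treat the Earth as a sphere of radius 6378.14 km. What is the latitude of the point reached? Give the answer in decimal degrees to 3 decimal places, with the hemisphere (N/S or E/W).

26.750°S

δ = d/R = 10519.3/6378.14 = 1.649274 rad
φ₂ = arcsin(sin φ₁ cos δ + cos φ₁ sin δ cos θ)
   = arcsin(0.92485·-0.07840 + 0.38033·0.99692·-0.99588) = -26.75027°
λ₂ = λ₁ + atan2(sin θ sin δ cos φ₁, cos δ − sin φ₁ sin φ₂) = -173.81127°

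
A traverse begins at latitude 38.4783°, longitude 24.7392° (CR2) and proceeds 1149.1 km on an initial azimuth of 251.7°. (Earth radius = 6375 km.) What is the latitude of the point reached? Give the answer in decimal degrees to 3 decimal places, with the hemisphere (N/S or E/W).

δ = d/R = 1149.1/6375 = 0.180251 rad
φ₂ = arcsin(sin φ₁ cos δ + cos φ₁ sin δ cos θ)
   = arcsin(0.62222·0.98380 + 0.78284·0.17928·-0.31399) = 34.61575°
λ₂ = λ₁ + atan2(sin θ sin δ cos φ₁, cos δ − sin φ₁ sin φ₂) = 12.80307°

34.616°N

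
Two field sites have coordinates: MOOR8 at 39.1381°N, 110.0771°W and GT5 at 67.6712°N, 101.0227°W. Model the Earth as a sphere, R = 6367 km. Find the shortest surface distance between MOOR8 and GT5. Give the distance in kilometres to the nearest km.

Δφ = 28.5331°,  Δλ = 9.0544°
a = sin²(Δφ/2) + cos φ₁ cos φ₂ sin²(Δλ/2) = 0.062565
c = 2·arcsin(√a) = 0.505630 rad = 28.9705°
d = R·c = 6367 × 0.505630 = 3219.3 km

3219 km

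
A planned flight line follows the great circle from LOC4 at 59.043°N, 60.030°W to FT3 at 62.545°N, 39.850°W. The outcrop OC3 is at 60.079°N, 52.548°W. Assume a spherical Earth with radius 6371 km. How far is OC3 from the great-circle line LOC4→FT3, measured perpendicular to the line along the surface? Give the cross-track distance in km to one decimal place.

73.7 km

δ₁₃ = central angle LOC4→OC3 = 0.068542 rad  (haversine)
θ₁₃ = bearing LOC4→OC3 = 71.508°,  θ₁₂ = bearing LOC4→FT3 = 61.780°
dₓₜ = R·arcsin(sin δ₁₃ · sin(θ₁₃ − θ₁₂)) = 6371·arcsin(0.06849·sin(9.728°)) = 73.732 km
|dₓₜ| = 73.732 km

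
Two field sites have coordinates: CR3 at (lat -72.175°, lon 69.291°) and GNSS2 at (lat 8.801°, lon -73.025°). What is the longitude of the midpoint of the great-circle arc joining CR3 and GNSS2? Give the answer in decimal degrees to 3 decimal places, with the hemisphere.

58.943°W

Bx = cos φ₂ cos Δλ = -0.782076,  By = cos φ₂ sin Δλ = -0.604108
φₘ = atan2(sin φ₁ + sin φ₂, √((cos φ₁ + Bx)² + By²)) = -46.09271°
λₘ = λ₁ + atan2(By, cos φ₁ + Bx) = -58.94290°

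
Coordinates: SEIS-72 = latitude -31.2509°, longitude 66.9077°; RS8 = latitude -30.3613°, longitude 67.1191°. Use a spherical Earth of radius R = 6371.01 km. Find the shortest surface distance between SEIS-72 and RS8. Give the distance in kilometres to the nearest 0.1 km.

101.0 km

Δφ = 0.8896°,  Δλ = 0.2114°
a = sin²(Δφ/2) + cos φ₁ cos φ₂ sin²(Δλ/2) = 0.000063
c = 2·arcsin(√a) = 0.015847 rad = 0.9079°
d = R·c = 6371.01 × 0.015847 = 101.0 km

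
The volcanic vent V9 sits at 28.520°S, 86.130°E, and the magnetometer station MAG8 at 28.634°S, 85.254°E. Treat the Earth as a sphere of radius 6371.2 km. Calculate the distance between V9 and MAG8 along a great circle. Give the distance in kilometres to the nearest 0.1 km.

86.5 km

Δφ = -0.1140°,  Δλ = -0.8760°
a = sin²(Δφ/2) + cos φ₁ cos φ₂ sin²(Δλ/2) = 0.000046
c = 2·arcsin(√a) = 0.013573 rad = 0.7777°
d = R·c = 6371.2 × 0.013573 = 86.5 km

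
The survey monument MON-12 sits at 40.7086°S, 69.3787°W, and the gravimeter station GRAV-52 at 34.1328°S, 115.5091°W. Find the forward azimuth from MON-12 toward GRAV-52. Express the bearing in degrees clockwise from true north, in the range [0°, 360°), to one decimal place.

265.1°

Δλ = -46.1304°
y = sin Δλ · cos φ₂ = -0.596733
x = cos φ₁ sin φ₂ − sin φ₁ cos φ₂ cos Δλ = -0.051209
θ = atan2(y, x) = -94.9049° → 265.0951° (mod 360°)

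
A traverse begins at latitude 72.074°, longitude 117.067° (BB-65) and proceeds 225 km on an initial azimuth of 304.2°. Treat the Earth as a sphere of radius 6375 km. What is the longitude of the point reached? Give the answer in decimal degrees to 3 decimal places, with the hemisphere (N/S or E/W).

δ = d/R = 225/6375 = 0.035294 rad
φ₂ = arcsin(sin φ₁ cos δ + cos φ₁ sin δ cos θ)
   = arcsin(0.95145·0.99938 + 0.30779·0.03529·0.56208) = 73.13026°
λ₂ = λ₁ + atan2(sin θ sin δ cos φ₁, cos δ − sin φ₁ sin φ₂) = 111.29502°

111.295°E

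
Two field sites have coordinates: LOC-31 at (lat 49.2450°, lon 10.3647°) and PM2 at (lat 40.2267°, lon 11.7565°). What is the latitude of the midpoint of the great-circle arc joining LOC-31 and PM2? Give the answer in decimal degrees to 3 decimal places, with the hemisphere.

44.738°N

Bx = cos φ₂ cos Δλ = 0.763270,  By = cos φ₂ sin Δλ = 0.018545
φₘ = atan2(sin φ₁ + sin φ₂, √((cos φ₁ + Bx)² + By²)) = 44.73795°
λₘ = λ₁ + atan2(By, cos φ₁ + Bx) = 11.11498°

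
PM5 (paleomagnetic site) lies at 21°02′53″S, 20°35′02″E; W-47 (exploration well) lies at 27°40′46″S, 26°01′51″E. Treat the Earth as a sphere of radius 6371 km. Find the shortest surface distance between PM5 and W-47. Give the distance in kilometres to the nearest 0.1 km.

920.6 km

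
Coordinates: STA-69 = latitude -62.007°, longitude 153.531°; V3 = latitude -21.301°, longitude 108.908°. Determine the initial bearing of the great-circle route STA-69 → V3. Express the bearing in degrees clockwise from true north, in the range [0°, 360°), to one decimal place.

Δλ = -44.6230°
y = sin Δλ · cos φ₂ = -0.654452
x = cos φ₁ sin φ₂ − sin φ₁ cos φ₂ cos Δλ = 0.415035
θ = atan2(y, x) = -57.6183° → 302.3817° (mod 360°)

302.4°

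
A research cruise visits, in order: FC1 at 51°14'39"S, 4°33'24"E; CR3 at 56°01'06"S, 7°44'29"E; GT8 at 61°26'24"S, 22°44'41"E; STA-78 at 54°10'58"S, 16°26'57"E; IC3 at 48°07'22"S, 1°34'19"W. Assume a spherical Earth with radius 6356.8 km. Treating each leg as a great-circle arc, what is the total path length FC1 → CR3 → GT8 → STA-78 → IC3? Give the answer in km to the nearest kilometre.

FC1: φ = -51.24417°, λ = +4.55667°
CR3: φ = -56.01833°, λ = +7.74139°
GT8: φ = -61.44000°, λ = +22.74472°
STA-78: φ = -54.18278°, λ = +16.44917°
IC3: φ = -48.12278°, λ = -1.57194°
FC1→CR3: c = 0.089583 rad, d = 569.46 km
CR3→GT8: c = 0.165007 rad, d = 1048.91 km
GT8→STA-78: c = 0.139383 rad, d = 886.03 km
STA-78→IC3: c = 0.222957 rad, d = 1417.29 km
Total = 569.46 + 1048.91 + 886.03 + 1417.29 = 3921.70 km

3922 km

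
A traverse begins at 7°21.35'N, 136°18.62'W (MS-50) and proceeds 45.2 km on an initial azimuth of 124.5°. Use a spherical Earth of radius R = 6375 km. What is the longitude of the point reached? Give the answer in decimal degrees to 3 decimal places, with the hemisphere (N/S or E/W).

135.973°W

MS-50: φ = +7.35583°, λ = -136.31033°
δ = d/R = 45.2/6375 = 0.007090 rad
φ₂ = arcsin(sin φ₁ cos δ + cos φ₁ sin δ cos θ)
   = arcsin(0.12803·0.99997 + 0.99177·0.00709·-0.56641) = 7.12561°
λ₂ = λ₁ + atan2(sin θ sin δ cos φ₁, cos δ − sin φ₁ sin φ₂) = -135.97294°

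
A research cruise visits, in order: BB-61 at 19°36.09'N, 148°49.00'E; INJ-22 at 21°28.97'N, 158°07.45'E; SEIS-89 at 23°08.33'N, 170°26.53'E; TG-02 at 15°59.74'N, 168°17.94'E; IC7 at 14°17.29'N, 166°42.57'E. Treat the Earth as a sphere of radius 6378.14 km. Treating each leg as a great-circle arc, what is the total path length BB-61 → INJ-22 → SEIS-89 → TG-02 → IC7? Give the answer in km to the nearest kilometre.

3356 km

BB-61: φ = +19.60150°, λ = +148.81667°
INJ-22: φ = +21.48283°, λ = +158.12417°
SEIS-89: φ = +23.13883°, λ = +170.44217°
TG-02: φ = +15.99567°, λ = +168.29900°
IC7: φ = +14.28817°, λ = +166.70950°
BB-61→INJ-22: c = 0.155591 rad, d = 992.38 km
INJ-22→SEIS-89: c = 0.200919 rad, d = 1281.49 km
SEIS-89→TG-02: c = 0.129549 rad, d = 826.28 km
TG-02→IC7: c = 0.040065 rad, d = 255.54 km
Total = 992.38 + 1281.49 + 826.28 + 255.54 = 3355.69 km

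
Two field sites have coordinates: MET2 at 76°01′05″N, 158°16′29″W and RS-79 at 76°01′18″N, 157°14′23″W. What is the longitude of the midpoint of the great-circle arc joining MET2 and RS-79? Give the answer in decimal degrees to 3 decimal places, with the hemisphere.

157.757°W

MET2: φ = +76.01806°, λ = -158.27472°
RS-79: φ = +76.02167°, λ = -157.23972°
Bx = cos φ₂ cos Δλ = 0.241516,  By = cos φ₂ sin Δλ = 0.004363
φₘ = atan2(sin φ₁ + sin φ₂, √((cos φ₁ + Bx)² + By²)) = 76.02041°
λₘ = λ₁ + atan2(By, cos φ₁ + Bx) = -157.75729°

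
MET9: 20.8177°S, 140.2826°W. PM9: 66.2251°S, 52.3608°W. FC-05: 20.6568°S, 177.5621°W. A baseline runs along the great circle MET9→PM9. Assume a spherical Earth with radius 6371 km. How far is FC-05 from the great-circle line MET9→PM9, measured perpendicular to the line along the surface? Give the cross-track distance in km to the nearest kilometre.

δ₁₃ = central angle MET9→FC-05 = 0.607107 rad  (haversine)
θ₁₃ = bearing MET9→FC-05 = 263.444°,  θ₁₂ = bearing MET9→PM9 = 154.645°
dₓₜ = R·arcsin(sin δ₁₃ · sin(θ₁₃ − θ₁₂)) = 6371·arcsin(0.57049·sin(108.799°)) = 3634.719 km
|dₓₜ| = 3634.719 km

3635 km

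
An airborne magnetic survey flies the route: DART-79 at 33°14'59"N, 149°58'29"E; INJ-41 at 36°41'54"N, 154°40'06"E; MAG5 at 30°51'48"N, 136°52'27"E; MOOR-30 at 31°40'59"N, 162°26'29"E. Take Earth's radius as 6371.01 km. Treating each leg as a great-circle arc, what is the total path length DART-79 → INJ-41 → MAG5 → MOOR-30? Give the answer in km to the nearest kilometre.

4765 km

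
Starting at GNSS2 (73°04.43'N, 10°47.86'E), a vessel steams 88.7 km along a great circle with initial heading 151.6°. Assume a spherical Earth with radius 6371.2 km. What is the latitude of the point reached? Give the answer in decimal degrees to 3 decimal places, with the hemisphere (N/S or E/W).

72.368°N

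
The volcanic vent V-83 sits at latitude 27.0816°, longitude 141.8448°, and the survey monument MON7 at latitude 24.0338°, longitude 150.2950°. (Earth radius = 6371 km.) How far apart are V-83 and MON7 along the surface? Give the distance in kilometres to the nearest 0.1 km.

Δφ = -3.0478°,  Δλ = 8.4502°
a = sin²(Δφ/2) + cos φ₁ cos φ₂ sin²(Δλ/2) = 0.005121
c = 2·arcsin(√a) = 0.143247 rad = 8.2074°
d = R·c = 6371 × 0.143247 = 912.6 km

912.6 km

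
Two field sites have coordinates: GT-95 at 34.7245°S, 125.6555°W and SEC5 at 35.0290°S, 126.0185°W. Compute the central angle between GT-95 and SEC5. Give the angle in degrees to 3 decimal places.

0.426°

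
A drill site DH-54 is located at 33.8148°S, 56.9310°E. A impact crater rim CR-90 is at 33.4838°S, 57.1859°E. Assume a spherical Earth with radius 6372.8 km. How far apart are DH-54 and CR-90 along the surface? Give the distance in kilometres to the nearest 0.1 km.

Δφ = 0.3310°,  Δλ = 0.2549°
a = sin²(Δφ/2) + cos φ₁ cos φ₂ sin²(Δλ/2) = 0.000012
c = 2·arcsin(√a) = 0.006862 rad = 0.3932°
d = R·c = 6372.8 × 0.006862 = 43.7 km

43.7 km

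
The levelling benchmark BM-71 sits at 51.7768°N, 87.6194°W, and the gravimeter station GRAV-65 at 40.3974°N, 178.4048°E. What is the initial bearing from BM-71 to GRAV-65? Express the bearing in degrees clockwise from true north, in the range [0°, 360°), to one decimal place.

Δλ = -93.9758°
y = sin Δλ · cos φ₂ = -0.759735
x = cos φ₁ sin φ₂ − sin φ₁ cos φ₂ cos Δλ = 0.442470
θ = atan2(y, x) = -59.7834° → 300.2166° (mod 360°)

300.2°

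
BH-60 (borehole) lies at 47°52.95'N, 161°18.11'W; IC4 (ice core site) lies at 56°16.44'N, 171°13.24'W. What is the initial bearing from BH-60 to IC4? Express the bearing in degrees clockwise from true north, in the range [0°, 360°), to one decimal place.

BH-60: φ = +47.88250°, λ = -161.30183°
IC4: φ = +56.27400°, λ = -171.22067°
Δλ = -9.9188°
y = sin Δλ · cos φ₂ = -0.095639
x = cos φ₁ sin φ₂ − sin φ₁ cos φ₂ cos Δλ = 0.152092
θ = atan2(y, x) = -32.1625° → 327.8375° (mod 360°)

327.8°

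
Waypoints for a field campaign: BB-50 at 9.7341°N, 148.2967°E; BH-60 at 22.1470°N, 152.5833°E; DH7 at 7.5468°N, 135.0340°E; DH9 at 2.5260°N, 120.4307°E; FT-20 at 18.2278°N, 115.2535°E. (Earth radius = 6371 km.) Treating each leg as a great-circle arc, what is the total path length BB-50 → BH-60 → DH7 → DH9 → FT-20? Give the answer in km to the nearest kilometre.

BB-50→BH-60: c = 0.228222 rad, d = 1454.00 km
BH-60→DH7: c = 0.389831 rad, d = 2483.61 km
DH7→DH9: c = 0.268505 rad, d = 1710.65 km
DH9→FT-20: c = 0.288006 rad, d = 1834.89 km
Total = 1454.00 + 2483.61 + 1710.65 + 1834.89 = 7483.14 km

7483 km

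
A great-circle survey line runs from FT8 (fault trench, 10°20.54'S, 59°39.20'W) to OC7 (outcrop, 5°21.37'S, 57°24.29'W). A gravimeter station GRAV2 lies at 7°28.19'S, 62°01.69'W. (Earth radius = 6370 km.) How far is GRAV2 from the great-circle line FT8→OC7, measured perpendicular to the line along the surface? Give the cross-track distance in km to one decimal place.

FT8: φ = -10.34233°, λ = -59.65333°
OC7: φ = -5.35617°, λ = -57.40483°
GRAV2: φ = -7.46983°, λ = -62.02817°
δ₁₃ = central angle FT8→GRAV2 = 0.064730 rad  (haversine)
θ₁₃ = bearing FT8→GRAV2 = 320.568°,  θ₁₂ = bearing FT8→OC7 = 24.235°
dₓₜ = R·arcsin(sin δ₁₃ · sin(θ₁₃ − θ₁₂)) = 6370·arcsin(0.06468·sin(296.333°)) = -369.488 km
|dₓₜ| = 369.488 km

369.5 km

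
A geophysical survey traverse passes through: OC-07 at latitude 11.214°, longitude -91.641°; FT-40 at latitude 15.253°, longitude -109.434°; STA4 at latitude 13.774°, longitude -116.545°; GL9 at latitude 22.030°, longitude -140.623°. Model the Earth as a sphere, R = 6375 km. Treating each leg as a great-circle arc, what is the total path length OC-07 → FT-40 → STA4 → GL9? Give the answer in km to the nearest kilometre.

OC-07→FT-40: c = 0.310277 rad, d = 1978.01 km
FT-40→STA4: c = 0.122883 rad, d = 783.38 km
STA4→GL9: c = 0.424367 rad, d = 2705.34 km
Total = 1978.01 + 783.38 + 2705.34 = 5466.73 km

5467 km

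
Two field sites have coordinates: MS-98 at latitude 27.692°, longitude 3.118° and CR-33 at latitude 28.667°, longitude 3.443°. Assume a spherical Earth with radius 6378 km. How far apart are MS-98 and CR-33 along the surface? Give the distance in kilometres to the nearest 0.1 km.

Δφ = 0.9750°,  Δλ = 0.3250°
a = sin²(Δφ/2) + cos φ₁ cos φ₂ sin²(Δλ/2) = 0.000079
c = 2·arcsin(√a) = 0.017736 rad = 1.0162°
d = R·c = 6378 × 0.017736 = 113.1 km

113.1 km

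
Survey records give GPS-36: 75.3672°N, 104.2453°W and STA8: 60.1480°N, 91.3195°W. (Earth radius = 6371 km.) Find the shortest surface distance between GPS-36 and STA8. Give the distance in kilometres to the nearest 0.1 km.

Δφ = -15.2192°,  Δλ = 12.9258°
a = sin²(Δφ/2) + cos φ₁ cos φ₂ sin²(Δλ/2) = 0.019129
c = 2·arcsin(√a) = 0.277504 rad = 15.8998°
d = R·c = 6371 × 0.277504 = 1768.0 km

1768.0 km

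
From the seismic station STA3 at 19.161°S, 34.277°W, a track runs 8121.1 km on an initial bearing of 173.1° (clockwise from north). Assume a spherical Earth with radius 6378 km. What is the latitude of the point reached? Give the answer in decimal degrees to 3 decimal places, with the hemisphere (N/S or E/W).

83.110°S

δ = d/R = 8121.1/6378 = 1.273299 rad
φ₂ = arcsin(sin φ₁ cos δ + cos φ₁ sin δ cos θ)
   = arcsin(-0.32822·0.29313 + 0.94460·0.95607·-0.99276) = -83.10960°
λ₂ = λ₁ + atan2(sin θ sin δ cos φ₁, cos δ − sin φ₁ sin φ₂) = 72.50733°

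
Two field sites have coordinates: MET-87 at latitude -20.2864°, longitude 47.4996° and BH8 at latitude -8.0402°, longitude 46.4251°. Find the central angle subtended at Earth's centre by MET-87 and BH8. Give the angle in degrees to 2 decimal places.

Δφ = 12.2462°,  Δλ = -1.0745°
a = sin²(Δφ/2) + cos φ₁ cos φ₂ sin²(Δλ/2) = 0.011459
c = 2·arcsin(√a) = 0.214505 rad = 12.2902°

12.29°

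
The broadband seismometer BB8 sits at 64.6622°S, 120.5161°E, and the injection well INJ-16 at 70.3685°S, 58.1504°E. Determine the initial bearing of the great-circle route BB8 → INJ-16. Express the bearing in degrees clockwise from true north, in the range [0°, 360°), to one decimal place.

Δλ = -62.3657°
y = sin Δλ · cos φ₂ = -0.297644
x = cos φ₁ sin φ₂ − sin φ₁ cos φ₂ cos Δλ = -0.262238
θ = atan2(y, x) = -131.3815° → 228.6185° (mod 360°)

228.6°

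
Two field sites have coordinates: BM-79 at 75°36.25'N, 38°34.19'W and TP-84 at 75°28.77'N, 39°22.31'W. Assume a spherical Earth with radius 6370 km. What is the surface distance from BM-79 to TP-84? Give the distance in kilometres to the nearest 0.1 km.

BM-79: φ = +75.60417°, λ = -38.56983°
TP-84: φ = +75.47950°, λ = -39.37183°
Δφ = -0.1247°,  Δλ = -0.8020°
a = sin²(Δφ/2) + cos φ₁ cos φ₂ sin²(Δλ/2) = 0.000004
c = 2·arcsin(√a) = 0.004117 rad = 0.2359°
d = R·c = 6370 × 0.004117 = 26.2 km

26.2 km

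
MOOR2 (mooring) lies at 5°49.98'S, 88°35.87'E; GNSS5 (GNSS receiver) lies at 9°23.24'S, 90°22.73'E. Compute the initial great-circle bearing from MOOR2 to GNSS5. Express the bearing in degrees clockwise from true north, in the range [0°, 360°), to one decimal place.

MOOR2: φ = -5.83300°, λ = +88.59783°
GNSS5: φ = -9.38733°, λ = +90.37883°
Δλ = 1.7810°
y = sin Δλ · cos φ₂ = 0.030663
x = cos φ₁ sin φ₂ − sin φ₁ cos φ₂ cos Δλ = -0.062043
θ = atan2(y, x) = 153.7005° → 153.7005° (mod 360°)

153.7°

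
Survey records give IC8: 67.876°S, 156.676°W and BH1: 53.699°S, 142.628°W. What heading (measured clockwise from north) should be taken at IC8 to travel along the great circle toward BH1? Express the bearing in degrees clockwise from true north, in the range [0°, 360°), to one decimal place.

32.2°

Δλ = 14.0480°
y = sin Δλ · cos φ₂ = 0.143706
x = cos φ₁ sin φ₂ − sin φ₁ cos φ₂ cos Δλ = 0.228516
θ = atan2(y, x) = 32.1643° → 32.1643° (mod 360°)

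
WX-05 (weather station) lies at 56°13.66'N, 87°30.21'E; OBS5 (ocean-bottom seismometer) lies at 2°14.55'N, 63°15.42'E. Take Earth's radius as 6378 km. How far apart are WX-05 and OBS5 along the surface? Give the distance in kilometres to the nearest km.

6388 km

WX-05: φ = +56.22767°, λ = +87.50350°
OBS5: φ = +2.24250°, λ = +63.25700°
Δφ = -53.9852°,  Δλ = -24.2465°
a = sin²(Δφ/2) + cos φ₁ cos φ₂ sin²(Δλ/2) = 0.230502
c = 2·arcsin(√a) = 1.001553 rad = 57.3847°
d = R·c = 6378 × 1.001553 = 6387.9 km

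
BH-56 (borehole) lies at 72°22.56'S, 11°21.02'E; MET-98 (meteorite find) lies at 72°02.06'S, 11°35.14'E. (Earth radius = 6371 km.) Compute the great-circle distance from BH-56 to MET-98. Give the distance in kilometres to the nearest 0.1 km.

38.8 km

BH-56: φ = -72.37600°, λ = +11.35033°
MET-98: φ = -72.03433°, λ = +11.58567°
Δφ = 0.3417°,  Δλ = 0.2353°
a = sin²(Δφ/2) + cos φ₁ cos φ₂ sin²(Δλ/2) = 0.000009
c = 2·arcsin(√a) = 0.006094 rad = 0.3492°
d = R·c = 6371 × 0.006094 = 38.8 km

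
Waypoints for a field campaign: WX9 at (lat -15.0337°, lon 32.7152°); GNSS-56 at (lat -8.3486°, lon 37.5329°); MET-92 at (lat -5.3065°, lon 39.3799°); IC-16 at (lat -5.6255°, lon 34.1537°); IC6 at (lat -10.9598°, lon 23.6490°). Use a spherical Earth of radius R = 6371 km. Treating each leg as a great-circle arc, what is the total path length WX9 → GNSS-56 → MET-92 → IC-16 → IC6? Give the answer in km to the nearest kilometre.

WX9→GNSS-56: c = 0.142775 rad, d = 909.62 km
GNSS-56→MET-92: c = 0.061994 rad, d = 394.96 km
MET-92→IC-16: c = 0.090970 rad, d = 579.57 km
IC-16→IC6: c = 0.203852 rad, d = 1298.74 km
Total = 909.62 + 394.96 + 579.57 + 1298.74 = 3182.89 km

3183 km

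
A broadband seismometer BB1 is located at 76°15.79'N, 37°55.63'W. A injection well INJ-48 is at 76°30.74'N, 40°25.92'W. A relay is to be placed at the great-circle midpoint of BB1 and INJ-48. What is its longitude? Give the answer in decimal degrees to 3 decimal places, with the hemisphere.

BB1: φ = +76.26317°, λ = -37.92717°
INJ-48: φ = +76.51233°, λ = -40.43200°
Bx = cos φ₂ cos Δλ = 0.233013,  By = cos φ₂ sin Δλ = -0.010193
φₘ = atan2(sin φ₁ + sin φ₂, √((cos φ₁ + Bx)² + By²)) = 76.39088°
λₘ = λ₁ + atan2(By, cos φ₁ + Bx) = -39.16834°

39.168°W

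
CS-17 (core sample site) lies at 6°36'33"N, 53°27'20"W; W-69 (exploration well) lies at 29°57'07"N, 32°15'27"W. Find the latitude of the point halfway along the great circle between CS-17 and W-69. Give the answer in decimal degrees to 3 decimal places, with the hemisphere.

CS-17: φ = +6.60917°, λ = -53.45556°
W-69: φ = +29.95194°, λ = -32.25750°
Bx = cos φ₂ cos Δλ = 0.807817,  By = cos φ₂ sin Δλ = 0.313300
φₘ = atan2(sin φ₁ + sin φ₂, √((cos φ₁ + Bx)² + By²)) = 18.57485°
λₘ = λ₁ + atan2(By, cos φ₁ + Bx) = -43.58811°

18.575°N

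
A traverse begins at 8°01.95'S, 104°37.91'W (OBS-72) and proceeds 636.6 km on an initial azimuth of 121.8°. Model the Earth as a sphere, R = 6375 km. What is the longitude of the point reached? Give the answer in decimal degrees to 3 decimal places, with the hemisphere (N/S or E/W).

99.680°W

OBS-72: φ = -8.03250°, λ = -104.63183°
δ = d/R = 636.6/6375 = 0.099859 rad
φ₂ = arcsin(sin φ₁ cos δ + cos φ₁ sin δ cos θ)
   = arcsin(-0.13973·0.99502 + 0.99019·0.09969·-0.52696) = -11.01448°
λ₂ = λ₁ + atan2(sin θ sin δ cos φ₁, cos δ − sin φ₁ sin φ₂) = -99.67999°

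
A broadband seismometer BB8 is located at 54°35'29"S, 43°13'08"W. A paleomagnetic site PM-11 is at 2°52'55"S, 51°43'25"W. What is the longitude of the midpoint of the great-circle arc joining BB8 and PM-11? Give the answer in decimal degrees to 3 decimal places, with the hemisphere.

BB8: φ = -54.59139°, λ = -43.21889°
PM-11: φ = -2.88194°, λ = -51.72361°
Bx = cos φ₂ cos Δλ = 0.987753,  By = cos φ₂ sin Δλ = -0.147704
φₘ = atan2(sin φ₁ + sin φ₂, √((cos φ₁ + Bx)² + By²)) = -28.79858°
λₘ = λ₁ + atan2(By, cos φ₁ + Bx) = -48.60309°

48.603°W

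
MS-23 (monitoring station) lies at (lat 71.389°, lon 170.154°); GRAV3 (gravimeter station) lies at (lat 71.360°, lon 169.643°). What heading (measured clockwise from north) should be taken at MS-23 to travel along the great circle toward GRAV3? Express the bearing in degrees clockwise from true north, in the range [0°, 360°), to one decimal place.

Δλ = -0.5110°
y = sin Δλ · cos φ₂ = -0.002851
x = cos φ₁ sin φ₂ − sin φ₁ cos φ₂ cos Δλ = -0.000494
θ = atan2(y, x) = -99.8337° → 260.1663° (mod 360°)

260.2°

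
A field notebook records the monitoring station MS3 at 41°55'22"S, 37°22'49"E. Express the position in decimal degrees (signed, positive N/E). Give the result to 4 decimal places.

lat: 41.9228° S → -41.9228°
lon: 37.3803° E → +37.3803°

-41.9228°, +37.3803°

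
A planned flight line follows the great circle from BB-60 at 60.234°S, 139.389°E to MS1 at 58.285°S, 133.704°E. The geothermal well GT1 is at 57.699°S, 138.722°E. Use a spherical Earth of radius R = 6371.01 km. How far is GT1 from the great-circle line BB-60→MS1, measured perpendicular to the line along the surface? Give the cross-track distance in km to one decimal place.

δ₁₃ = central angle BB-60→GT1 = 0.044649 rad  (haversine)
θ₁₃ = bearing BB-60→GT1 = 351.989°,  θ₁₂ = bearing BB-60→MS1 = 301.383°
dₓₜ = R·arcsin(sin δ₁₃ · sin(θ₁₃ − θ₁₂)) = 6371.01·arcsin(0.04463·sin(50.606°)) = 219.798 km
|dₓₜ| = 219.798 km

219.8 km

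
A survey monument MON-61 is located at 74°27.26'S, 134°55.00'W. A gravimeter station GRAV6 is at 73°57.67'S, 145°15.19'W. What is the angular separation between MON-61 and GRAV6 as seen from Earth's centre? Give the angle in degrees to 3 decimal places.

MON-61: φ = -74.45433°, λ = -134.91667°
GRAV6: φ = -73.96117°, λ = -145.25317°
Δφ = 0.4932°,  Δλ = -10.3365°
a = sin²(Δφ/2) + cos φ₁ cos φ₂ sin²(Δλ/2) = 0.000619
c = 2·arcsin(√a) = 0.049780 rad = 2.8522°

2.852°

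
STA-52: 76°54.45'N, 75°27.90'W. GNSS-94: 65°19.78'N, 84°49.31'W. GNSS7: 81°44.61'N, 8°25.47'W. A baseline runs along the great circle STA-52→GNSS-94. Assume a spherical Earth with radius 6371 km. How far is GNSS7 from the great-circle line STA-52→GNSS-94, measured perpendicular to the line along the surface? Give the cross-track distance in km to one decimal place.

441.4 km

STA-52: φ = +76.90750°, λ = -75.46500°
GNSS-94: φ = +65.32967°, λ = -84.82183°
GNSS7: φ = +81.74350°, λ = -8.42450°
δ₁₃ = central angle STA-52→GNSS7 = 0.216760 rad  (haversine)
θ₁₃ = bearing STA-52→GNSS7 = 37.939°,  θ₁₂ = bearing STA-52→GNSS-94 = 199.162°
dₓₜ = R·arcsin(sin δ₁₃ · sin(θ₁₃ − θ₁₂)) = 6371·arcsin(0.21507·sin(-161.223°)) = -441.408 km
|dₓₜ| = 441.408 km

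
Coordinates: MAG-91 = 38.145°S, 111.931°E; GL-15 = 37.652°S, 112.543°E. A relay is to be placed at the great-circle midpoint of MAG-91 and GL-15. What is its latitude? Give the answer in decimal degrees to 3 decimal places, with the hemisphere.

37.899°S

Bx = cos φ₂ cos Δλ = 0.791690,  By = cos φ₂ sin Δλ = 0.008457
φₘ = atan2(sin φ₁ + sin φ₂, √((cos φ₁ + Bx)² + By²)) = -37.89890°
λₘ = λ₁ + atan2(By, cos φ₁ + Bx) = 112.23802°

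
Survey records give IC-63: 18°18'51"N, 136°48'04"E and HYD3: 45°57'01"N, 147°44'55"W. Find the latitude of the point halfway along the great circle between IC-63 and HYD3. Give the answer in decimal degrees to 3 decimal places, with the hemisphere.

IC-63: φ = +18.31417°, λ = +136.80111°
HYD3: φ = +45.95028°, λ = -147.74861°
Bx = cos φ₂ cos Δλ = 0.174669,  By = cos φ₂ sin Δλ = 0.672985
φₘ = atan2(sin φ₁ + sin φ₂, √((cos φ₁ + Bx)² + By²)) = 38.25476°
λₘ = λ₁ + atan2(By, cos φ₁ + Bx) = 167.71141°

38.255°N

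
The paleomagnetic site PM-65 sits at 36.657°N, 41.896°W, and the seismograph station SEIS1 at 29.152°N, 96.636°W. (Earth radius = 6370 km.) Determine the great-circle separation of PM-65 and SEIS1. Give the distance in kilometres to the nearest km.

Δφ = -7.5050°,  Δλ = -54.7400°
a = sin²(Δφ/2) + cos φ₁ cos φ₂ sin²(Δλ/2) = 0.152361
c = 2·arcsin(√a) = 0.801989 rad = 45.9506°
d = R·c = 6370 × 0.801989 = 5108.7 km

5109 km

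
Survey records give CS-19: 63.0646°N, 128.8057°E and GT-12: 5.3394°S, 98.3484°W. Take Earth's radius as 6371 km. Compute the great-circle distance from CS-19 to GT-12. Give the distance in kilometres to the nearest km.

Δφ = -68.4040°,  Δλ = 132.8459°
a = sin²(Δφ/2) + cos φ₁ cos φ₂ sin²(Δλ/2) = 0.694834
c = 2·arcsin(√a) = 1.971066 rad = 112.9338°
d = R·c = 6371 × 1.971066 = 12557.7 km

12558 km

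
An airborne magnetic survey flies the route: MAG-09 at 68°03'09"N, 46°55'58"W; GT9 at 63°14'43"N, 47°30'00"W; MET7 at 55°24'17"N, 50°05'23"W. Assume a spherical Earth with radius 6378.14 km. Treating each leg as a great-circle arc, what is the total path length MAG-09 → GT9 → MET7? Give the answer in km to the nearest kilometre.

MAG-09: φ = +68.05250°, λ = -46.93278°
GT9: φ = +63.24528°, λ = -47.50000°
MET7: φ = +55.40472°, λ = -50.08972°
MAG-09→GT9: c = 0.084000 rad, d = 535.76 km
GT9→MET7: c = 0.138744 rad, d = 884.93 km
Total = 535.76 + 884.93 = 1420.69 km

1421 km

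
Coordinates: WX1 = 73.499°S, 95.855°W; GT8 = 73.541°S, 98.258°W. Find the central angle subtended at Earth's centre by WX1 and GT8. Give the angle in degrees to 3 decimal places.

0.683°

Δφ = -0.0420°,  Δλ = -2.4030°
a = sin²(Δφ/2) + cos φ₁ cos φ₂ sin²(Δλ/2) = 0.000036
c = 2·arcsin(√a) = 0.011919 rad = 0.6829°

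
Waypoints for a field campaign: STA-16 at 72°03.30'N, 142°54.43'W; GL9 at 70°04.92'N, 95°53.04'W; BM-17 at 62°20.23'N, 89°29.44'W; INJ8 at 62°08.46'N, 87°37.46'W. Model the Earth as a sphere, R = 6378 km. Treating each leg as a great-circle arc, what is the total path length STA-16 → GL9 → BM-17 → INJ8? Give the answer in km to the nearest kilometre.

2675 km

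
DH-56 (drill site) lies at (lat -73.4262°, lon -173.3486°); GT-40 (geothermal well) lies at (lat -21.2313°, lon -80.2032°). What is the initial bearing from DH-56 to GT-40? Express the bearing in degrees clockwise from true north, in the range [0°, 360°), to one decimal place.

99.3°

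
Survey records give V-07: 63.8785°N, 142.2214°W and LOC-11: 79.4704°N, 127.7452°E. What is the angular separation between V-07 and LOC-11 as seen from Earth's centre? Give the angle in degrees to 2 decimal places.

28.03°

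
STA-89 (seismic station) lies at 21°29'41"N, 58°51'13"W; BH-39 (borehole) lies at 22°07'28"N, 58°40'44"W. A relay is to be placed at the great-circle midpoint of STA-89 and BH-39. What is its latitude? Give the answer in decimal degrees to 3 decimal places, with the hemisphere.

STA-89: φ = +21.49472°, λ = -58.85361°
BH-39: φ = +22.12444°, λ = -58.67889°
Bx = cos φ₂ cos Δλ = 0.926364,  By = cos φ₂ sin Δλ = 0.002825
φₘ = atan2(sin φ₁ + sin φ₂, √((cos φ₁ + Bx)² + By²)) = 21.80961°
λₘ = λ₁ + atan2(By, cos φ₁ + Bx) = -58.76644°

21.810°N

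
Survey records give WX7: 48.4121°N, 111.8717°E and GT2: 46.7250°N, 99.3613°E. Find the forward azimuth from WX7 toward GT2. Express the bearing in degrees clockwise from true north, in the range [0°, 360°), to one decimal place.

263.4°

Δλ = -12.5104°
y = sin Δλ · cos φ₂ = -0.148491
x = cos φ₁ sin φ₂ − sin φ₁ cos φ₂ cos Δλ = -0.017268
θ = atan2(y, x) = -96.6330° → 263.3670° (mod 360°)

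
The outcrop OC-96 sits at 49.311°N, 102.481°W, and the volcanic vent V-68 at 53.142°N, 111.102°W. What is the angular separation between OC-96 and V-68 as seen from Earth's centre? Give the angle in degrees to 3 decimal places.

6.613°

Δφ = 3.8310°,  Δλ = -8.6210°
a = sin²(Δφ/2) + cos φ₁ cos φ₂ sin²(Δλ/2) = 0.003326
c = 2·arcsin(√a) = 0.115415 rad = 6.6128°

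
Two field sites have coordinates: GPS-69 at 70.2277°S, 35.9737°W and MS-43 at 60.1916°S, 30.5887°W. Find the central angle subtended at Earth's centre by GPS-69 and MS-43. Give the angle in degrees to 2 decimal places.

Δφ = 10.0361°,  Δλ = 5.3850°
a = sin²(Δφ/2) + cos φ₁ cos φ₂ sin²(Δλ/2) = 0.008022
c = 2·arcsin(√a) = 0.179372 rad = 10.2772°

10.28°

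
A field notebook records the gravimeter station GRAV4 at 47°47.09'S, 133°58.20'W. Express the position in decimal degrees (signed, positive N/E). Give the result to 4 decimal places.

lat: 47.7848° S → -47.7848°
lon: 133.9700° W → -133.9700°

-47.7848°, -133.9700°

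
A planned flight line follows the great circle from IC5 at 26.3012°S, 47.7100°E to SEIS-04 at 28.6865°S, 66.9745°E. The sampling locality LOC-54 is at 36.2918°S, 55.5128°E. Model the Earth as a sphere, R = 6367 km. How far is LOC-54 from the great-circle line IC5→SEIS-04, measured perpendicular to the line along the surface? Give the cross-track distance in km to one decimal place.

954.1 km

δ₁₃ = central angle IC5→LOC-54 = 0.209447 rad  (haversine)
θ₁₃ = bearing IC5→LOC-54 = 148.244°,  θ₁₂ = bearing IC5→SEIS-04 = 102.352°
dₓₜ = R·arcsin(sin δ₁₃ · sin(θ₁₃ − θ₁₂)) = 6367·arcsin(0.20792·sin(45.892°)) = 954.104 km
|dₓₜ| = 954.104 km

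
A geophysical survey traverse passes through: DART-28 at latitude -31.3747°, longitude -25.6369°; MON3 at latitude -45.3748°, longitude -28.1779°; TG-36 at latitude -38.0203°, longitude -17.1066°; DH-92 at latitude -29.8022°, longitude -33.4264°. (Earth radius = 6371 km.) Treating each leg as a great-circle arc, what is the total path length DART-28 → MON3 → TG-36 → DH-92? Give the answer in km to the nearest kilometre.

4558 km

DART-28→MON3: c = 0.246774 rad, d = 1572.19 km
MON3→TG-36: c = 0.192788 rad, d = 1228.25 km
TG-36→DH-92: c = 0.275874 rad, d = 1757.59 km
Total = 1572.19 + 1228.25 + 1757.59 = 4558.04 km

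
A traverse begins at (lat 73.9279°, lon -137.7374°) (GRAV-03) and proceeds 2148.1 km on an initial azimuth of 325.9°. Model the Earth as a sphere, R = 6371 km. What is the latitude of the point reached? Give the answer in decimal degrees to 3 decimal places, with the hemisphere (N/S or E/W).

79.311°N

δ = d/R = 2148.1/6371 = 0.337168 rad
φ₂ = arcsin(sin φ₁ cos δ + cos φ₁ sin δ cos θ)
   = arcsin(0.96091·0.94370 + 0.27685·0.33082·0.82806) = 79.31094°
λ₂ = λ₁ + atan2(sin θ sin δ cos φ₁, cos δ − sin φ₁ sin φ₂) = 131.65409°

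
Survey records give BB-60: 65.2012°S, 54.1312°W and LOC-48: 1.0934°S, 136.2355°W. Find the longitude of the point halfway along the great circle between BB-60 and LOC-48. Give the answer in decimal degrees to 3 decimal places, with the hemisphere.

Bx = cos φ₂ cos Δλ = 0.137345,  By = cos φ₂ sin Δλ = -0.990339
φₘ = atan2(sin φ₁ + sin φ₂, √((cos φ₁ + Bx)² + By²)) = -39.20817°
λₘ = λ₁ + atan2(By, cos φ₁ + Bx) = -114.78609°

114.786°W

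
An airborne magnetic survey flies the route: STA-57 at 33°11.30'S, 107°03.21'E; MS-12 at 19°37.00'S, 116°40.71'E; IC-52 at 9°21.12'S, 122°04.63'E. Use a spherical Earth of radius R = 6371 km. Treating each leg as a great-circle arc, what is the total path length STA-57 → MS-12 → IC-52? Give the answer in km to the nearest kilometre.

STA-57: φ = -33.18833°, λ = +107.05350°
MS-12: φ = -19.61667°, λ = +116.67850°
IC-52: φ = -9.35200°, λ = +122.07717°
STA-57→MS-12: c = 0.280272 rad, d = 1785.61 km
MS-12→IC-52: c = 0.200976 rad, d = 1280.42 km
Total = 1785.61 + 1280.42 = 3066.03 km

3066 km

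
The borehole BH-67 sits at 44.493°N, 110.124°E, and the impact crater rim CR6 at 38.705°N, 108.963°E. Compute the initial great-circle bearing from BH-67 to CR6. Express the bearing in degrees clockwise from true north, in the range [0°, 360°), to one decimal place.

188.9°

Δλ = -1.1610°
y = sin Δλ · cos φ₂ = -0.015812
x = cos φ₁ sin φ₂ − sin φ₁ cos φ₂ cos Δλ = -0.100736
θ = atan2(y, x) = -171.0794° → 188.9206° (mod 360°)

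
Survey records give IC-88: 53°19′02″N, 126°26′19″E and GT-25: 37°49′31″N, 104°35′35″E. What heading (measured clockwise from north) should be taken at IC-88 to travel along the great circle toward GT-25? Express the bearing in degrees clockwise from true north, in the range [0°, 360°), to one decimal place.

233.0°

IC-88: φ = +53.31722°, λ = +126.43861°
GT-25: φ = +37.82528°, λ = +104.59306°
Δλ = -21.8456°
y = sin Δλ · cos φ₂ = -0.293921
x = cos φ₁ sin φ₂ − sin φ₁ cos φ₂ cos Δλ = -0.221615
θ = atan2(y, x) = -127.0161° → 232.9839° (mod 360°)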